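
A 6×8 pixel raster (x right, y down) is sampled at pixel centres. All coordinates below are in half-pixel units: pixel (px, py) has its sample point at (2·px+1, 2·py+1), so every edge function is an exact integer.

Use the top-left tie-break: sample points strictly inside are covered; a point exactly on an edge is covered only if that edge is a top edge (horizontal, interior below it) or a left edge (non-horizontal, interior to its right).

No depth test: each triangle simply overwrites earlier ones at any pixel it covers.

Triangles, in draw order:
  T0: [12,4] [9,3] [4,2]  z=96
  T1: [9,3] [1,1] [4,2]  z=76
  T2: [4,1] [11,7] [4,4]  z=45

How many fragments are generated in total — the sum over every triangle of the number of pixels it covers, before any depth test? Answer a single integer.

T0:
  2·area = 2  (B↔C swapped to make it positive)
  edge (12, 4)→(4, 2): d=(-8,-2) top-left  bias=+0
  edge (4, 2)→(9, 3): d=(5,1) right/bottom  bias=-1
  edge (9, 3)→(12, 4): d=(3,1) right/bottom  bias=-1
    (1,0)@(3, 1): e=[6,-4,0] → ·  [on edge]
    (4,1)@(9, 3): e=[2,0,0] → ·  [on edge]
  covered (0 px):
    · · · · · ·
    · · · · · ·
    · · · · · ·
    · · · · · ·
    · · · · · ·
    · · · · · ·
    · · · · · ·
    · · · · · ·
T1:
  2·area = 2  (B↔C swapped to make it positive)
  edge (9, 3)→(4, 2): d=(-5,-1) top-left  bias=+0
  edge (4, 2)→(1, 1): d=(-3,-1) top-left  bias=+0
  edge (1, 1)→(9, 3): d=(8,2) right/bottom  bias=-1
    (0,0)@(1, 1): e=[2,0,0] → ·  [on edge]
    (3,1)@(7, 3): e=[-2,0,4] → ·  [on edge]
    (4,1)@(9, 3): e=[0,2,0] → ·  [on edge]
  covered (0 px):
    · · · · · ·
    · · · · · ·
    · · · · · ·
    · · · · · ·
    · · · · · ·
    · · · · · ·
    · · · · · ·
    · · · · · ·
T2:
  2·area = 21
  edge (4, 1)→(11, 7): d=(7,6) right/bottom  bias=-1
  edge (11, 7)→(4, 4): d=(-7,-3) top-left  bias=+0
  edge (4, 4)→(4, 1): d=(0,-3) top-left  bias=+0
    (2,1)@(5, 3): e=[8,10,3] → #
    (3,1)@(7, 3): e=[-4,16,9] → ·
    (2,2)@(5, 5): e=[22,-4,3] → ·
    (3,2)@(7, 5): e=[10,2,9] → #
    (4,2)@(9, 5): e=[-2,8,15] → ·
    (3,3)@(7, 7): e=[24,-12,9] → ·
    (5,3)@(11, 7): e=[0,0,21] → ·  [on edge]
  covered (2 px):
    · · · · · ·
    · · # · · ·
    · · · # · ·
    · · · · · ·
    · · · · · ·
    · · · · · ·
    · · · · · ·
    · · · · · ·

Final: 2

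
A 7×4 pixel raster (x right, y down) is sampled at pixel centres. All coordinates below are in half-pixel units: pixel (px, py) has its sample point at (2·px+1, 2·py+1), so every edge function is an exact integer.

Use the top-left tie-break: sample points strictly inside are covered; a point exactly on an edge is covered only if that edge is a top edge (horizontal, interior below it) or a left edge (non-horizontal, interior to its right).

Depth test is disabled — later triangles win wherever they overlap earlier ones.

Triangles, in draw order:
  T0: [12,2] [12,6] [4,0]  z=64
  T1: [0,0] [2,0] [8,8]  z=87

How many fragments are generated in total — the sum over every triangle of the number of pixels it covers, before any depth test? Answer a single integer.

T0:
  2·area = 32
  edge (12, 2)→(12, 6): d=(0,4) right/bottom  bias=-1
  edge (12, 6)→(4, 0): d=(-8,-6) top-left  bias=+0
  edge (4, 0)→(12, 2): d=(8,2) right/bottom  bias=-1
    (3,0)@(7, 1): e=[20,10,2] → █
    (4,0)@(9, 1): e=[12,22,-2] → ·
    (3,1)@(7, 3): e=[20,-6,18] → ·
    (4,1)@(9, 3): e=[12,6,14] → █
    (5,1)@(11, 3): e=[4,18,10] → █
    (6,1)@(13, 3): e=[-4,30,6] → ·
    (4,2)@(9, 5): e=[12,-10,30] → ·
    (5,2)@(11, 5): e=[4,2,26] → █
    (6,2)@(13, 5): e=[-4,14,22] → ·
    (5,3)@(11, 7): e=[4,-14,42] → ·
  covered (4 px):
    · · · █ · · ·
    · · · · █ █ ·
    · · · · · █ ·
    · · · · · · ·
T1:
  2·area = 16
  edge (0, 0)→(2, 0): d=(2,0) top-left  bias=+0
  edge (2, 0)→(8, 8): d=(6,8) right/bottom  bias=-1
  edge (8, 8)→(0, 0): d=(-8,-8) top-left  bias=+0
    (0,0)@(1, 1): e=[2,14,0] → █  [on edge]
    (1,0)@(3, 1): e=[2,-2,16] → ·
    (0,1)@(1, 3): e=[6,26,-16] → ·
    (1,1)@(3, 3): e=[6,10,0] → █  [on edge]
    (2,1)@(5, 3): e=[6,-6,16] → ·
    (1,2)@(3, 5): e=[10,22,-16] → ·
    (2,2)@(5, 5): e=[10,6,0] → █  [on edge]
    (3,2)@(7, 5): e=[10,-10,16] → ·
    (2,3)@(5, 7): e=[14,18,-16] → ·
    (3,3)@(7, 7): e=[14,2,0] → █  [on edge]
    (4,3)@(9, 7): e=[14,-14,16] → ·
  covered (4 px):
    █ · · · · · ·
    · █ · · · · ·
    · · █ · · · ·
    · · · █ · · ·

Result: 8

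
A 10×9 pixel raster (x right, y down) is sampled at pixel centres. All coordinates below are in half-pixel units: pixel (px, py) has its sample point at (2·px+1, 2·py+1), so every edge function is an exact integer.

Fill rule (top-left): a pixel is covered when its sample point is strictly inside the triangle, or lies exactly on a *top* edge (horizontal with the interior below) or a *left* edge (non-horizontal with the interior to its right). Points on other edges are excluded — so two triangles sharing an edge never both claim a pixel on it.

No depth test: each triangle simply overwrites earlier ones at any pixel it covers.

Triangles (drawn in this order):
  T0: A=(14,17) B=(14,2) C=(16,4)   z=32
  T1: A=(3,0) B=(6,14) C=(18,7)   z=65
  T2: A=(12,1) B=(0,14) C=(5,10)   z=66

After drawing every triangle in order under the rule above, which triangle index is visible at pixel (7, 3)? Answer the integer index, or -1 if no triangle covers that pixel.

T0:
  2·area = 30
  edge (14, 17)→(14, 2): d=(0,-15) top-left  bias=+0
  edge (14, 2)→(16, 4): d=(2,2) right/bottom  bias=-1
  edge (16, 4)→(14, 17): d=(-2,13) right/bottom  bias=-1
    (6,0)@(13, 1): e=[-15,0,45] → ·  [on edge]
    (7,1)@(15, 3): e=[15,0,15] → ·  [on edge]
    (7,2)@(15, 5): e=[15,4,11] → █
    (8,2)@(17, 5): e=[45,0,-15] → ·  [on edge]
    (7,3)@(15, 7): e=[15,8,7] → █
    (8,3)@(17, 7): e=[45,4,-19] → ·
    (9,3)@(19, 7): e=[75,0,-45] → ·  [on edge]
    (7,4)@(15, 9): e=[15,12,3] → █
    (8,4)@(17, 9): e=[45,8,-23] → ·
    (7,5)@(15, 11): e=[15,16,-1] → ·
  covered (3 px):
    · · · · · · · · · ·
    · · · · · · · · · ·
    · · · · · · · █ · ·
    · · · · · · · █ · ·
    · · · · · · · █ · ·
    · · · · · · · · · ·
    · · · · · · · · · ·
    · · · · · · · · · ·
    · · · · · · · · · ·
T1:
  2·area = 189  (B↔C swapped to make it positive)
  edge (3, 0)→(18, 7): d=(15,7) right/bottom  bias=-1
  edge (18, 7)→(6, 14): d=(-12,7) right/bottom  bias=-1
  edge (6, 14)→(3, 0): d=(-3,-14) top-left  bias=+0
    (2,0)@(5, 1): e=[1,163,25] → █
    (3,0)@(7, 1): e=[-13,149,53] → ·
    (2,1)@(5, 3): e=[31,139,19] → █
    (3,1)@(7, 3): e=[17,125,47] → █
    (4,1)@(9, 3): e=[3,111,75] → █
    (5,1)@(11, 3): e=[-11,97,103] → ·
    (2,2)@(5, 5): e=[61,115,13] → █
    (5,2)@(11, 5): e=[19,73,97] → █
    (6,2)@(13, 5): e=[5,59,125] → █
    (7,2)@(15, 5): e=[-9,45,153] → ·
    (2,3)@(5, 7): e=[91,91,7] → █
    (7,3)@(15, 7): e=[21,21,147] → █
  covered (25 px):
    · · █ · · · · · · ·
    · · █ █ █ · · · · ·
    · · █ █ █ █ █ · · ·
    · · █ █ █ █ █ █ █ ·
    · · █ █ █ █ █ · · ·
    · · · █ █ █ · · · ·
    · · · █ · · · · · ·
    · · · · · · · · · ·
    · · · · · · · · · ·
T2:
  2·area = 17  (B↔C swapped to make it positive)
  edge (12, 1)→(5, 10): d=(-7,9) right/bottom  bias=-1
  edge (5, 10)→(0, 14): d=(-5,4) right/bottom  bias=-1
  edge (0, 14)→(12, 1): d=(12,-13) top-left  bias=+0
    (3,3)@(7, 7): e=[3,7,7] → █
    (4,3)@(9, 7): e=[-15,-1,33] → ·
    (2,4)@(5, 9): e=[7,5,5] → █
    (3,4)@(7, 9): e=[-11,-3,31] → ·
    (1,5)@(3, 11): e=[11,3,3] → █
    (2,5)@(5, 11): e=[-7,-5,29] → ·
    (0,6)@(1, 13): e=[15,1,1] → █
    (1,6)@(3, 13): e=[-3,-7,27] → ·
    (0,7)@(1, 15): e=[1,-9,25] → ·
  covered (4 px):
    · · · · · · · · · ·
    · · · · · · · · · ·
    · · · · · · · · · ·
    · · · █ · · · · · ·
    · · █ · · · · · · ·
    · █ · · · · · · · ·
    █ · · · · · · · · ·
    · · · · · · · · · ·
    · · · · · · · · · ·

Z-buffer (winner per pixel, '.' = empty):
  . . 1 . . . . . . .
  . . 1 1 1 . . . . .
  . . 1 1 1 1 1 0 . .
  . . 1 2 1 1 1 1 1 .
  . . 2 1 1 1 1 0 . .
  . 2 . 1 1 1 . . . .
  2 . . 1 . . . . . .
  . . . . . . . . . .
  . . . . . . . . . .

Result: 1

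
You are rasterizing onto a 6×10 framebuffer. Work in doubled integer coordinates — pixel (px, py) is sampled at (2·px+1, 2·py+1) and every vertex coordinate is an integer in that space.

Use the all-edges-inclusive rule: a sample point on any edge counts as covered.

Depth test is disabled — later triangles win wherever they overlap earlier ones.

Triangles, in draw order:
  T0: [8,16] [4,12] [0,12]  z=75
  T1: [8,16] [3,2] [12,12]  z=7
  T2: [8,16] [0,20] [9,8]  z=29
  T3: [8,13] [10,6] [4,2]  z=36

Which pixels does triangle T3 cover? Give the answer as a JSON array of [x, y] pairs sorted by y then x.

T0:
  2·area = 16  (B↔C swapped to make it positive)
  edge (8, 16)→(0, 12): d=(-8,-4) inclusive
  edge (0, 12)→(4, 12): d=(4,0) inclusive
  edge (4, 12)→(8, 16): d=(4,4) inclusive
    (0,4)@(1, 9): e=[28,-12,0] → ·  [on edge]
    (1,5)@(3, 11): e=[20,-4,0] → ·  [on edge]
    (1,6)@(3, 13): e=[4,4,8] → #
    (2,6)@(5, 13): e=[12,4,0] → #  [on edge]
    (3,6)@(7, 13): e=[20,4,-8] → ·
    (1,7)@(3, 15): e=[-12,12,16] → ·
    (2,7)@(5, 15): e=[-4,12,8] → ·
    (3,7)@(7, 15): e=[4,12,0] → #  [on edge]
    (4,7)@(9, 15): e=[12,12,-8] → ·
    (3,8)@(7, 17): e=[-12,20,8] → ·
    (4,8)@(9, 17): e=[-4,20,0] → ·  [on edge]
    (5,9)@(11, 19): e=[-12,28,0] → ·  [on edge]
  covered (3 px):
    · · · · · ·
    · · · · · ·
    · · · · · ·
    · · · · · ·
    · · · · · ·
    · · · · · ·
    · # # · · ·
    · · · # · ·
    · · · · · ·
    · · · · · ·
T1:
  2·area = 76
  edge (8, 16)→(3, 2): d=(-5,-14) inclusive
  edge (3, 2)→(12, 12): d=(9,10) inclusive
  edge (12, 12)→(8, 16): d=(-4,4) inclusive
    (2,2)@(5, 5): e=[13,7,56] → #
    (3,2)@(7, 5): e=[41,-13,48] → ·
    (2,3)@(5, 7): e=[3,25,48] → #
    (3,3)@(7, 7): e=[31,5,40] → #
    (4,3)@(9, 7): e=[59,-15,32] → ·
    (2,4)@(5, 9): e=[-7,43,40] → ·
    (3,4)@(7, 9): e=[21,23,32] → #
    (4,4)@(9, 9): e=[49,3,24] → #
    (5,4)@(11, 9): e=[77,-17,16] → ·
    (3,5)@(7, 11): e=[11,41,24] → #
    (5,5)@(11, 11): e=[67,1,8] → #
    (3,6)@(7, 13): e=[1,59,16] → #
    (5,6)@(11, 13): e=[57,19,0] → #  [on edge]
    (4,7)@(9, 15): e=[19,57,0] → #  [on edge]
    (3,8)@(7, 17): e=[-19,95,0] → ·  [on edge]
    (2,9)@(5, 19): e=[-57,133,0] → ·  [on edge]
  covered (12 px):
    · · · · · ·
    · · · · · ·
    · · # · · ·
    · · # # · ·
    · · · # # ·
    · · · # # #
    · · · # # #
    · · · · # ·
    · · · · · ·
    · · · · · ·
T2:
  2·area = 60
  edge (8, 16)→(0, 20): d=(-8,4) inclusive
  edge (0, 20)→(9, 8): d=(9,-12) inclusive
  edge (9, 8)→(8, 16): d=(-1,8) inclusive
    (3,5)@(7, 11): e=[44,3,13] → #
    (4,5)@(9, 11): e=[36,27,-3] → ·
    (3,6)@(7, 13): e=[28,21,11] → #
    (4,6)@(9, 13): e=[20,45,-5] → ·
    (2,7)@(5, 15): e=[20,15,25] → #
    (4,7)@(9, 15): e=[4,63,-7] → ·
    (1,8)@(3, 17): e=[12,9,39] → #
    (3,8)@(7, 17): e=[-4,57,7] → ·
    (0,9)@(1, 19): e=[4,3,53] → #
    (1,9)@(3, 19): e=[-4,27,37] → ·
    (2,9)@(5, 19): e=[-12,51,21] → ·
  covered (7 px):
    · · · · · ·
    · · · · · ·
    · · · · · ·
    · · · · · ·
    · · · · · ·
    · · · # · ·
    · · · # · ·
    · · # # · ·
    · # # · · ·
    # · · · · ·
T3:
  2·area = 50  (B↔C swapped to make it positive)
  edge (8, 13)→(4, 2): d=(-4,-11) inclusive
  edge (4, 2)→(10, 6): d=(6,4) inclusive
  edge (10, 6)→(8, 13): d=(-2,7) inclusive
    (2,1)@(5, 3): e=[7,2,41] → #
    (3,1)@(7, 3): e=[29,-6,27] → ·
    (2,2)@(5, 5): e=[-1,14,37] → ·
    (3,2)@(7, 5): e=[21,6,23] → #
    (4,2)@(9, 5): e=[43,-2,9] → ·
    (3,3)@(7, 7): e=[13,18,19] → #
    (4,3)@(9, 7): e=[35,10,5] → #
    (5,3)@(11, 7): e=[57,2,-9] → ·
    (3,4)@(7, 9): e=[5,30,15] → #
    (5,4)@(11, 9): e=[49,14,-13] → ·
    (3,5)@(7, 11): e=[-3,42,11] → ·
    (4,5)@(9, 11): e=[19,34,-3] → ·
  covered (6 px):
    · · · · · ·
    · · # · · ·
    · · · # · ·
    · · · # # ·
    · · · # # ·
    · · · · · ·
    · · · · · ·
    · · · · · ·
    · · · · · ·
    · · · · · ·

Answer: [[2,1],[3,2],[3,3],[4,3],[3,4],[4,4]]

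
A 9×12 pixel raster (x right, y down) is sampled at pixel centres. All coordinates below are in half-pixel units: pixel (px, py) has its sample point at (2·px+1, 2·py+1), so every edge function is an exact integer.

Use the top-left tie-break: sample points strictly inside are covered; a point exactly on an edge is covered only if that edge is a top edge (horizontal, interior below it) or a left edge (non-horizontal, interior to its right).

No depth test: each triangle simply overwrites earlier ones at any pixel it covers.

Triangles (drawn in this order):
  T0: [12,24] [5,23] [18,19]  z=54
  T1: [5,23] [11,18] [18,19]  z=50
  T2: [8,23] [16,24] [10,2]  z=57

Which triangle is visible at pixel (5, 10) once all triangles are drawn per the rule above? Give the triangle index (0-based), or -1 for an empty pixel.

T0:
  2·area = 41
  edge (12, 24)→(5, 23): d=(-7,-1) top-left  bias=+0
  edge (5, 23)→(18, 19): d=(13,-4) top-left  bias=+0
  edge (18, 19)→(12, 24): d=(-6,5) right/bottom  bias=-1
    (6,10)@(13, 21): e=[22,6,13] → X
    (7,10)@(15, 21): e=[24,14,3] → X
    (8,10)@(17, 21): e=[26,22,-7] → .
    (2,11)@(5, 23): e=[0,0,41] → X  [on edge]
    (3,11)@(7, 23): e=[2,8,31] → X
    (4,11)@(9, 23): e=[4,16,21] → X
    (5,11)@(11, 23): e=[6,24,11] → X
    (7,11)@(15, 23): e=[10,40,-9] → .
  covered (7 px):
    . . . . . . . . .
    . . . . . . . . .
    . . . . . . . . .
    . . . . . . . . .
    . . . . . . . . .
    . . . . . . . . .
    . . . . . . . . .
    . . . . . . . . .
    . . . . . . . . .
    . . . . . . . . .
    . . . . . . X X .
    . . X X X X X . .
T1:
  2·area = 41
  edge (5, 23)→(11, 18): d=(6,-5) top-left  bias=+0
  edge (11, 18)→(18, 19): d=(7,1) right/bottom  bias=-1
  edge (18, 19)→(5, 23): d=(-13,4) right/bottom  bias=-1
    (8,6)@(17, 13): e=[0,-41,82] → .  [on edge]
    (5,9)@(11, 19): e=[6,7,28] → X
    (6,9)@(13, 19): e=[16,5,20] → X
    (7,9)@(15, 19): e=[26,3,12] → X
    (8,9)@(17, 19): e=[36,1,4] → X
    (4,10)@(9, 21): e=[8,23,10] → X
    (6,10)@(13, 21): e=[28,19,-6] → .
    (7,10)@(15, 21): e=[38,17,-14] → .
    (8,10)@(17, 21): e=[48,15,-22] → .
    (2,11)@(5, 23): e=[0,41,0] → .  [on edge]
    (4,11)@(9, 23): e=[20,37,-16] → .
    (5,11)@(11, 23): e=[30,35,-24] → .
  covered (6 px):
    . . . . . . . . .
    . . . . . . . . .
    . . . . . . . . .
    . . . . . . . . .
    . . . . . . . . .
    . . . . . . . . .
    . . . . . . . . .
    . . . . . . . . .
    . . . . . . . . .
    . . . . . X X X X
    . . . . X X . . .
    . . . . . . . . .
T2:
  2·area = 170  (B↔C swapped to make it positive)
  edge (8, 23)→(10, 2): d=(2,-21) top-left  bias=+0
  edge (10, 2)→(16, 24): d=(6,22) right/bottom  bias=-1
  edge (16, 24)→(8, 23): d=(-8,-1) top-left  bias=+0
    (5,3)@(11, 7): e=[31,8,131] → X
    (6,3)@(13, 7): e=[73,-36,133] → .
    (5,4)@(11, 9): e=[35,20,115] → X
    (6,4)@(13, 9): e=[77,-24,117] → .
    (5,5)@(11, 11): e=[39,32,99] → X
    (6,5)@(13, 11): e=[81,-12,101] → .
    (4,6)@(9, 13): e=[1,88,81] → X
    (6,6)@(13, 13): e=[85,0,85] → .  [on edge]
    (4,7)@(9, 15): e=[5,100,65] → X
    (6,7)@(13, 15): e=[89,12,69] → X
    (7,7)@(15, 15): e=[131,-32,71] → .
    (4,8)@(9, 17): e=[9,112,49] → X
  covered (22 px):
    . . . . . . . . .
    . . . . . . . . .
    . . . . . . . . .
    . . . . . X . . .
    . . . . . X . . .
    . . . . . X . . .
    . . . . X X . . .
    . . . . X X X . .
    . . . . X X X . .
    . . . . X X X . .
    . . . . X X X X .
    . . . . X X X X .

Z-buffer (winner per pixel, '.' = empty):
  . . . . . . . . .
  . . . . . . . . .
  . . . . . . . . .
  . . . . . 2 . . .
  . . . . . 2 . . .
  . . . . . 2 . . .
  . . . . 2 2 . . .
  . . . . 2 2 2 . .
  . . . . 2 2 2 . .
  . . . . 2 2 2 1 1
  . . . . 2 2 2 2 .
  . . 0 0 2 2 2 2 .

Answer: 2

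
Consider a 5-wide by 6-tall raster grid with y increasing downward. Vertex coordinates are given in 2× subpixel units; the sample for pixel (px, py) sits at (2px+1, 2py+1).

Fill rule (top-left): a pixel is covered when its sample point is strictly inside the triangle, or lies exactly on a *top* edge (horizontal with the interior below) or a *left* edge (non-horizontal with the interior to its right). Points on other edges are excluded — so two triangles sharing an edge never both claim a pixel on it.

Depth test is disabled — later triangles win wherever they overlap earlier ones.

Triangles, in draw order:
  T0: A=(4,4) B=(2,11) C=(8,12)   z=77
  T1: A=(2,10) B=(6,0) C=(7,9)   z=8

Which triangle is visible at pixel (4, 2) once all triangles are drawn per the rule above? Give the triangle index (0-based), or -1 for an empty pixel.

T0:
  2·area = 44  (B↔C swapped to make it positive)
  edge (4, 4)→(8, 12): d=(4,8) right/bottom  bias=-1
  edge (8, 12)→(2, 11): d=(-6,-1) top-left  bias=+0
  edge (2, 11)→(4, 4): d=(2,-7) top-left  bias=+0
    (2,3)@(5, 7): e=[4,27,13] → █
    (3,3)@(7, 7): e=[-12,29,27] → ·
    (1,4)@(3, 9): e=[28,13,3] → █
    (3,4)@(7, 9): e=[-4,17,31] → ·
    (1,5)@(3, 11): e=[36,1,7] → █
    (3,5)@(7, 11): e=[4,5,35] → █
    (4,5)@(9, 11): e=[-12,7,49] → ·
  covered (6 px):
    · · · · ·
    · · · · ·
    · · · · ·
    · · █ · ·
    · █ █ · ·
    · █ █ █ ·
T1:
  2·area = 46
  edge (2, 10)→(6, 0): d=(4,-10) top-left  bias=+0
  edge (6, 0)→(7, 9): d=(1,9) right/bottom  bias=-1
  edge (7, 9)→(2, 10): d=(-5,1) right/bottom  bias=-1
    (2,1)@(5, 3): e=[2,12,32] → █
    (3,1)@(7, 3): e=[22,-6,30] → ·
    (2,2)@(5, 5): e=[10,14,22] → █
    (3,2)@(7, 5): e=[30,-4,20] → ·
    (2,3)@(5, 7): e=[18,16,12] → █
    (3,3)@(7, 7): e=[38,-2,10] → ·
    (1,4)@(3, 9): e=[6,36,4] → █
    (3,4)@(7, 9): e=[46,0,0] → ·  [on edge]
    (1,5)@(3, 11): e=[14,38,-6] → ·
    (2,5)@(5, 11): e=[34,20,-8] → ·
  covered (5 px):
    · · · · ·
    · · █ · ·
    · · █ · ·
    · · █ · ·
    · █ █ · ·
    · · · · ·

Z-buffer (winner per pixel, '.' = empty):
  . . . . .
  . . 1 . .
  . . 1 . .
  . . 1 . .
  . 1 1 . .
  . 0 0 0 .

Result: -1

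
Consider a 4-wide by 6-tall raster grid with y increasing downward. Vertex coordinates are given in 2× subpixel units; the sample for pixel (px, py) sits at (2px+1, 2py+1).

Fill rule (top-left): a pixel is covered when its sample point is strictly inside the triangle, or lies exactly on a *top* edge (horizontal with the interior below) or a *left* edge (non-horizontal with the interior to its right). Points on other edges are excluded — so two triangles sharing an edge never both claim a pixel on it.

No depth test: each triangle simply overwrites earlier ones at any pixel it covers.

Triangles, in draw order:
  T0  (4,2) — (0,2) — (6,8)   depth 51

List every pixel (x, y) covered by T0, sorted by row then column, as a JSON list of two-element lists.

T0:
  2·area = 24  (B↔C swapped to make it positive)
  edge (4, 2)→(6, 8): d=(2,6) right/bottom  bias=-1
  edge (6, 8)→(0, 2): d=(-6,-6) top-left  bias=+0
  edge (0, 2)→(4, 2): d=(4,0) top-left  bias=+0
    (0,1)@(1, 3): e=[20,0,4] → #  [on edge]
    (1,1)@(3, 3): e=[8,12,4] → #
    (2,1)@(5, 3): e=[-4,24,4] → ·
    (0,2)@(1, 5): e=[24,-12,12] → ·
    (1,2)@(3, 5): e=[12,0,12] → #  [on edge]
    (2,2)@(5, 5): e=[0,12,12] → ·  [on edge]
    (1,3)@(3, 7): e=[16,-12,20] → ·
    (2,3)@(5, 7): e=[4,0,20] → #  [on edge]
    (3,3)@(7, 7): e=[-8,12,20] → ·
    (2,4)@(5, 9): e=[8,-12,28] → ·
    (3,4)@(7, 9): e=[-4,0,28] → ·  [on edge]
    (3,5)@(7, 11): e=[0,-12,36] → ·  [on edge]
  covered (4 px):
    · · · ·
    # # · ·
    · # · ·
    · · # ·
    · · · ·
    · · · ·

Final: [[0,1],[1,1],[1,2],[2,3]]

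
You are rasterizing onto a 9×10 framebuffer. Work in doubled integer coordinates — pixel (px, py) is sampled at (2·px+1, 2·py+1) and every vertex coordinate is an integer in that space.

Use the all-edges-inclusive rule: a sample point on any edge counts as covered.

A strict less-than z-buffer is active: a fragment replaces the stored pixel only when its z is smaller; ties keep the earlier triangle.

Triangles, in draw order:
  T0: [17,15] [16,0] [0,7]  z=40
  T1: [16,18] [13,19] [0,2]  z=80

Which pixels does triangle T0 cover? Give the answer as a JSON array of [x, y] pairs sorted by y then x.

T0:
  2·area = 247  (B↔C swapped to make it positive)
  edge (17, 15)→(0, 7): d=(-17,-8) inclusive
  edge (0, 7)→(16, 0): d=(16,-7) inclusive
  edge (16, 0)→(17, 15): d=(1,15) inclusive
    (7,0)@(15, 1): e=[222,9,16] → X
    (8,0)@(17, 1): e=[238,23,-14] → .
    (5,1)@(11, 3): e=[156,13,78] → X
    (6,1)@(13, 3): e=[172,27,48] → X
    (8,1)@(17, 3): e=[204,55,-12] → .
    (2,2)@(5, 5): e=[74,3,170] → X
    (3,2)@(7, 5): e=[90,17,140] → X
    (4,2)@(9, 5): e=[106,31,110] → X
    (8,2)@(17, 5): e=[170,87,-10] → .
    (0,3)@(1, 7): e=[8,7,232] → X
    (1,3)@(3, 7): e=[24,21,202] → X
    (8,3)@(17, 7): e=[136,119,-8] → .
    (8,7)@(17, 15): e=[0,247,0] → X  [on edge]
  covered (31 px):
    . . . . . . . X .
    . . . . . X X X .
    . . X X X X X X .
    X X X X X X X X .
    . . X X X X X X .
    . . . . X X X X .
    . . . . . . X X .
    . . . . . . . . X
    . . . . . . . . .
    . . . . . . . . .
T1:
  2·area = 64
  edge (16, 18)→(13, 19): d=(-3,1) inclusive
  edge (13, 19)→(0, 2): d=(-13,-17) inclusive
  edge (0, 2)→(16, 18): d=(16,16) inclusive
    (0,1)@(1, 3): e=[60,4,0] → X  [on edge]
    (1,1)@(3, 3): e=[58,38,-32] → .
    (0,2)@(1, 5): e=[54,-22,32] → .
    (1,2)@(3, 5): e=[52,12,0] → X  [on edge]
    (2,2)@(5, 5): e=[50,46,-32] → .
    (1,3)@(3, 7): e=[46,-14,32] → .
    (2,3)@(5, 7): e=[44,20,0] → X  [on edge]
    (3,3)@(7, 7): e=[42,54,-32] → .
    (2,4)@(5, 9): e=[38,-6,32] → .
    (3,4)@(7, 9): e=[36,28,0] → X  [on edge]
    (4,4)@(9, 9): e=[34,62,-32] → .
    (3,5)@(7, 11): e=[30,2,32] → X
    (4,5)@(9, 11): e=[28,36,0] → X  [on edge]
    (5,6)@(11, 13): e=[20,44,0] → X  [on edge]
    (6,7)@(13, 15): e=[12,52,0] → X  [on edge]
    (7,8)@(15, 17): e=[4,60,0] → X  [on edge]
    (6,9)@(13, 19): e=[0,0,64] → X  [on edge]
    (8,9)@(17, 19): e=[-4,68,0] → .  [on edge]
  covered (13 px):
    . . . . . . . . .
    X . . . . . . . .
    . X . . . . . . .
    . . X . . . . . .
    . . . X . . . . .
    . . . X X . . . .
    . . . . X X . . .
    . . . . . X X . .
    . . . . . . X X .
    . . . . . . X . .

Answer: [[7,0],[5,1],[6,1],[7,1],[2,2],[3,2],[4,2],[5,2],[6,2],[7,2],[0,3],[1,3],[2,3],[3,3],[4,3],[5,3],[6,3],[7,3],[2,4],[3,4],[4,4],[5,4],[6,4],[7,4],[4,5],[5,5],[6,5],[7,5],[6,6],[7,6],[8,7]]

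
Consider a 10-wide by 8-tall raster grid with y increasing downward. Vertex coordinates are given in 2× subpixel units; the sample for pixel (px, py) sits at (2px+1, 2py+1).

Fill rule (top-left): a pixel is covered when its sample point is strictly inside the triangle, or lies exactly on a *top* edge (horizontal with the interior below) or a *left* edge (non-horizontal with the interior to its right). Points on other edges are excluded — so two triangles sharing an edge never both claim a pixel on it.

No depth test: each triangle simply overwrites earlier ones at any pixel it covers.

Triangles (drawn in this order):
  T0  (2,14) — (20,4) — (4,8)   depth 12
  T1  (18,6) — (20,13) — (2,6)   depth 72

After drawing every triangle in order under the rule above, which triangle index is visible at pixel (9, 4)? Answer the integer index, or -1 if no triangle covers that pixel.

T0:
  2·area = 88  (B↔C swapped to make it positive)
  edge (2, 14)→(4, 8): d=(2,-6) top-left  bias=+0
  edge (4, 8)→(20, 4): d=(16,-4) top-left  bias=+0
  edge (20, 4)→(2, 14): d=(-18,10) right/bottom  bias=-1
    (2,2)@(5, 5): e=[0,-44,132] → .  [on edge]
    (8,2)@(17, 5): e=[72,4,12] → X
    (9,2)@(19, 5): e=[84,12,-8] → .
    (4,3)@(9, 7): e=[28,4,56] → X
    (5,3)@(11, 7): e=[40,12,36] → X
    (6,3)@(13, 7): e=[52,20,16] → X
    (7,3)@(15, 7): e=[64,28,-4] → .
    (8,3)@(17, 7): e=[76,36,-24] → .
    (2,4)@(5, 9): e=[8,20,60] → X
    (3,4)@(7, 9): e=[20,28,40] → X
    (5,4)@(11, 9): e=[44,44,0] → .  [on edge]
    (6,4)@(13, 9): e=[56,52,-20] → .
    (1,5)@(3, 11): e=[0,44,44] → X  [on edge]
  covered (11 px):
    . . . . . . . . . .
    . . . . . . . . . .
    . . . . . . . . X .
    . . . . X X X . . .
    . . X X X . . . . .
    . X X X . . . . . .
    . X . . . . . . . .
    . . . . . . . . . .
T1:
  2·area = 112
  edge (18, 6)→(20, 13): d=(2,7) right/bottom  bias=-1
  edge (20, 13)→(2, 6): d=(-18,-7) top-left  bias=+0
  edge (2, 6)→(18, 6): d=(16,0) top-left  bias=+0
    (2,3)@(5, 7): e=[93,3,16] → X
    (3,3)@(7, 7): e=[79,17,16] → X
    (4,3)@(9, 7): e=[65,31,16] → X
    (5,3)@(11, 7): e=[51,45,16] → X
    (6,3)@(13, 7): e=[37,59,16] → X
    (7,3)@(15, 7): e=[23,73,16] → X
    (8,3)@(17, 7): e=[9,87,16] → X
    (9,3)@(19, 7): e=[-5,101,16] → .
    (2,4)@(5, 9): e=[97,-33,48] → .
    (3,4)@(7, 9): e=[83,-19,48] → .
    (4,4)@(9, 9): e=[69,-5,48] → .
    (5,4)@(11, 9): e=[55,9,48] → X
  covered (14 px):
    . . . . . . . . . .
    . . . . . . . . . .
    . . . . . . . . . .
    . . X X X X X X X .
    . . . . . X X X X .
    . . . . . . . X X X
    . . . . . . . . . .
    . . . . . . . . . .

Z-buffer (winner per pixel, '.' = empty):
  . . . . . . . . . .
  . . . . . . . . . .
  . . . . . . . . 0 .
  . . 1 1 1 1 1 1 1 .
  . . 0 0 0 1 1 1 1 .
  . 0 0 0 . . . 1 1 1
  . 0 . . . . . . . .
  . . . . . . . . . .

Result: -1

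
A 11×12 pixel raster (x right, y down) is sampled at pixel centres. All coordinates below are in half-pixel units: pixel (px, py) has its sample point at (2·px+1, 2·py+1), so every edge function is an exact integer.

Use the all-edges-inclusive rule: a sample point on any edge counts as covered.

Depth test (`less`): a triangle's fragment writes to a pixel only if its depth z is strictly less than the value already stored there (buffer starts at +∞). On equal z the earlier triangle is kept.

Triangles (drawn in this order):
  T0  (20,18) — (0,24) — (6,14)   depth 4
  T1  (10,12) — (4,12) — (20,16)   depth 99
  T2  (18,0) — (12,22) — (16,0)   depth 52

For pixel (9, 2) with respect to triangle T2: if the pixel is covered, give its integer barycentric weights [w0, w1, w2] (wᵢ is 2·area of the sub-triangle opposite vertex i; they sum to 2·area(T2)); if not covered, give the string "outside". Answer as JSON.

T0:
  2·area = 164
  edge (20, 18)→(0, 24): d=(-20,6) inclusive
  edge (0, 24)→(6, 14): d=(6,-10) inclusive
  edge (6, 14)→(20, 18): d=(14,4) inclusive
    (4,4)@(9, 9): e=[246,0,-82] → .  [on edge]
    (3,7)@(7, 15): e=[138,16,10] → X
    (4,7)@(9, 15): e=[126,36,2] → X
    (5,7)@(11, 15): e=[114,56,-6] → .
    (2,8)@(5, 17): e=[110,8,46] → X
    (5,8)@(11, 17): e=[74,68,22] → X
    (6,8)@(13, 17): e=[62,88,14] → X
    (7,8)@(15, 17): e=[50,108,6] → X
    (8,8)@(17, 17): e=[38,128,-2] → .
    (1,9)@(3, 19): e=[82,0,82] → X  [on edge]
    (8,9)@(17, 19): e=[-2,140,26] → .
    (1,10)@(3, 21): e=[42,12,110] → X
  covered (21 px):
    . . . . . . . . . . .
    . . . . . . . . . . .
    . . . . . . . . . . .
    . . . . . . . . . . .
    . . . . . . . . . . .
    . . . . . . . . . . .
    . . . . . . . . . . .
    . . . X X . . . . . .
    . . X X X X X X . . .
    . X X X X X X X . . .
    . X X X X . . . . . .
    X X . . . . . . . . .
T1:
  2·area = 24  (B↔C swapped to make it positive)
  edge (10, 12)→(20, 16): d=(10,4) inclusive
  edge (20, 16)→(4, 12): d=(-16,-4) inclusive
  edge (4, 12)→(10, 12): d=(6,0) inclusive
    (4,6)@(9, 13): e=[14,4,6] → X
    (5,6)@(11, 13): e=[6,12,6] → X
    (6,6)@(13, 13): e=[-2,20,6] → .
    (4,7)@(9, 15): e=[34,-28,18] → .
    (5,7)@(11, 15): e=[26,-20,18] → .
    (8,7)@(17, 15): e=[2,4,18] → X
    (9,7)@(19, 15): e=[-6,12,18] → .
    (8,8)@(17, 17): e=[22,-28,30] → .
  covered (3 px):
    . . . . . . . . . . .
    . . . . . . . . . . .
    . . . . . . . . . . .
    . . . . . . . . . . .
    . . . . . . . . . . .
    . . . . . . . . . . .
    . . . . X X . . . . .
    . . . . . . . . X . .
    . . . . . . . . . . .
    . . . . . . . . . . .
    . . . . . . . . . . .
    . . . . . . . . . . .
T2:
  2·area = 44
  edge (18, 0)→(12, 22): d=(-6,22) inclusive
  edge (12, 22)→(16, 0): d=(4,-22) inclusive
  edge (16, 0)→(18, 0): d=(2,0) inclusive
    (8,0)@(17, 1): e=[16,26,2] → X
    (9,0)@(19, 1): e=[-28,70,2] → .
    (8,1)@(17, 3): e=[4,34,6] → X
    (9,1)@(19, 3): e=[-40,78,6] → .
    (8,2)@(17, 5): e=[-8,42,10] → .
    (7,3)@(15, 7): e=[24,6,14] → X
    (8,3)@(17, 7): e=[-20,50,14] → .
    (7,4)@(15, 9): e=[12,14,18] → X
    (8,4)@(17, 9): e=[-32,58,18] → .
    (7,5)@(15, 11): e=[0,22,22] → X  [on edge]
    (8,5)@(17, 11): e=[-44,66,22] → .
    (7,6)@(15, 13): e=[-12,30,26] → .
  covered (6 px):
    . . . . . . . . X . .
    . . . . . . . . X . .
    . . . . . . . . . . .
    . . . . . . . X . . .
    . . . . . . . X . . .
    . . . . . . . X . . .
    . . . . . . . . . . .
    . . . . . . . . . . .
    . . . . . . X . . . .
    . . . . . . . . . . .
    . . . . . . . . . . .
    . . . . . . . . . . .

Final: "outside"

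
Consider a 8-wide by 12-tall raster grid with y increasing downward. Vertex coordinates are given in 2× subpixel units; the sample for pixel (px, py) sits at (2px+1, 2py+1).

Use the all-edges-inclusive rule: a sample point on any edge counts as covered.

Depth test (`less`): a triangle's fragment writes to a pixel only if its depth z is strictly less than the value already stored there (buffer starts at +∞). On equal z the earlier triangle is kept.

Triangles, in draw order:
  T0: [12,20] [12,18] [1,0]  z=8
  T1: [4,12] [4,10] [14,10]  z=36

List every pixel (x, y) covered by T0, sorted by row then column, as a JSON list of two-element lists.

T0:
  2·area = 22  (B↔C swapped to make it positive)
  edge (12, 20)→(1, 0): d=(-11,-20) inclusive
  edge (1, 0)→(12, 18): d=(11,18) inclusive
  edge (12, 18)→(12, 20): d=(0,2) inclusive
    (2,3)@(5, 7): e=[3,5,14] → X
    (3,3)@(7, 7): e=[43,-31,10] → .
    (2,4)@(5, 9): e=[-19,27,14] → .
    (5,8)@(11, 17): e=[13,7,2] → X
    (6,8)@(13, 17): e=[53,-29,-2] → .
    (5,9)@(11, 19): e=[-9,29,2] → .
  covered (2 px):
    . . . . . . . .
    . . . . . . . .
    . . . . . . . .
    . . X . . . . .
    . . . . . . . .
    . . . . . . . .
    . . . . . . . .
    . . . . . . . .
    . . . . . X . .
    . . . . . . . .
    . . . . . . . .
    . . . . . . . .
T1:
  2·area = 20
  edge (4, 12)→(4, 10): d=(0,-2) inclusive
  edge (4, 10)→(14, 10): d=(10,0) inclusive
  edge (14, 10)→(4, 12): d=(-10,2) inclusive
    (2,5)@(5, 11): e=[2,10,8] → X
    (3,5)@(7, 11): e=[6,10,4] → X
    (4,5)@(9, 11): e=[10,10,0] → X  [on edge]
    (5,5)@(11, 11): e=[14,10,-4] → .
    (2,6)@(5, 13): e=[2,30,-12] → .
    (3,6)@(7, 13): e=[6,30,-16] → .
    (4,6)@(9, 13): e=[10,30,-20] → .
  covered (3 px):
    . . . . . . . .
    . . . . . . . .
    . . . . . . . .
    . . . . . . . .
    . . . . . . . .
    . . X X X . . .
    . . . . . . . .
    . . . . . . . .
    . . . . . . . .
    . . . . . . . .
    . . . . . . . .
    . . . . . . . .

Result: [[2,3],[5,8]]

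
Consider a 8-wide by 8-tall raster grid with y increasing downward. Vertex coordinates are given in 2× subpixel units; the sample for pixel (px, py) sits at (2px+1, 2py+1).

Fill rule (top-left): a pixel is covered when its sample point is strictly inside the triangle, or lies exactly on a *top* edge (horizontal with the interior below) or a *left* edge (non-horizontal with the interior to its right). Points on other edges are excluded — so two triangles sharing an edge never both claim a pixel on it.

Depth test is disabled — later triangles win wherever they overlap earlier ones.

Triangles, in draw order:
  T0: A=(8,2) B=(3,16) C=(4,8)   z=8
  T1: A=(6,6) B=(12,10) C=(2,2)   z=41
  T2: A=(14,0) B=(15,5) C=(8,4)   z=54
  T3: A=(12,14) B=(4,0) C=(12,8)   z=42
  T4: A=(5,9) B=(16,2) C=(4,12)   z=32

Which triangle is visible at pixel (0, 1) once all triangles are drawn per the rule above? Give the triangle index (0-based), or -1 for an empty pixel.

T0:
  2·area = 26
  edge (8, 2)→(3, 16): d=(-5,14) right/bottom  bias=-1
  edge (3, 16)→(4, 8): d=(1,-8) top-left  bias=+0
  edge (4, 8)→(8, 2): d=(4,-6) top-left  bias=+0
    (2,3)@(5, 7): e=[17,7,2] → X
    (3,3)@(7, 7): e=[-11,23,14] → .
    (2,4)@(5, 9): e=[7,9,10] → X
    (3,4)@(7, 9): e=[-21,25,22] → .
    (2,5)@(5, 11): e=[-3,11,18] → .
  covered (2 px):
    . . . . . . . .
    . . . . . . . .
    . . . . . . . .
    . . X . . . . .
    . . X . . . . .
    . . . . . . . .
    . . . . . . . .
    . . . . . . . .
T1:
  2·area = 8  (B↔C swapped to make it positive)
  edge (6, 6)→(2, 2): d=(-4,-4) top-left  bias=+0
  edge (2, 2)→(12, 10): d=(10,8) right/bottom  bias=-1
  edge (12, 10)→(6, 6): d=(-6,-4) top-left  bias=+0
    (0,0)@(1, 1): e=[0,-2,10] → .  [on edge]
    (1,1)@(3, 3): e=[0,2,6] → X  [on edge]
    (2,1)@(5, 3): e=[8,-14,14] → .
    (1,2)@(3, 5): e=[-8,22,-6] → .
    (2,2)@(5, 5): e=[0,6,2] → X  [on edge]
    (3,2)@(7, 5): e=[8,-10,10] → .
    (2,3)@(5, 7): e=[-8,26,-10] → .
    (3,3)@(7, 7): e=[0,10,-2] → .  [on edge]
    (4,4)@(9, 9): e=[0,14,-6] → .  [on edge]
    (5,5)@(11, 11): e=[0,18,-10] → .  [on edge]
    (6,6)@(13, 13): e=[0,22,-14] → .  [on edge]
    (7,7)@(15, 15): e=[0,26,-18] → .  [on edge]
  covered (2 px):
    . . . . . . . .
    . X . . . . . .
    . . X . . . . .
    . . . . . . . .
    . . . . . . . .
    . . . . . . . .
    . . . . . . . .
    . . . . . . . .
T2:
  2·area = 34
  edge (14, 0)→(15, 5): d=(1,5) right/bottom  bias=-1
  edge (15, 5)→(8, 4): d=(-7,-1) top-left  bias=+0
  edge (8, 4)→(14, 0): d=(6,-4) top-left  bias=+0
    (6,0)@(13, 1): e=[6,26,2] → X
    (7,0)@(15, 1): e=[-4,28,10] → .
    (0,1)@(1, 3): e=[68,0,-34] → .  [on edge]
    (5,1)@(11, 3): e=[18,10,6] → X
    (7,1)@(15, 3): e=[-2,14,22] → .
    (5,2)@(11, 5): e=[20,-4,18] → .
    (6,2)@(13, 5): e=[10,-2,26] → .
    (7,2)@(15, 5): e=[0,0,34] → .  [on edge]
  covered (3 px):
    . . . . . . X .
    . . . . . X X .
    . . . . . . . .
    . . . . . . . .
    . . . . . . . .
    . . . . . . . .
    . . . . . . . .
    . . . . . . . .
T3:
  2·area = 48
  edge (12, 14)→(4, 0): d=(-8,-14) top-left  bias=+0
  edge (4, 0)→(12, 8): d=(8,8) right/bottom  bias=-1
  edge (12, 8)→(12, 14): d=(0,6) right/bottom  bias=-1
    (2,0)@(5, 1): e=[6,0,42] → .  [on edge]
    (3,1)@(7, 3): e=[18,0,30] → .  [on edge]
    (3,2)@(7, 5): e=[2,16,30] → X
    (4,2)@(9, 5): e=[30,0,18] → .  [on edge]
    (3,3)@(7, 7): e=[-14,32,30] → .
    (4,3)@(9, 7): e=[14,16,18] → X
    (5,3)@(11, 7): e=[42,0,6] → .  [on edge]
    (4,4)@(9, 9): e=[-2,32,18] → .
    (5,4)@(11, 9): e=[26,16,6] → X
    (6,4)@(13, 9): e=[54,0,-6] → .  [on edge]
    (5,5)@(11, 11): e=[10,32,6] → X
    (6,5)@(13, 11): e=[38,16,-6] → .
    (7,5)@(15, 11): e=[66,0,-18] → .  [on edge]
  covered (4 px):
    . . . . . . . .
    . . . . . . . .
    . . . X . . . .
    . . . . X . . .
    . . . . . X . .
    . . . . . X . .
    . . . . . . . .
    . . . . . . . .
T4:
  2·area = 26
  edge (5, 9)→(16, 2): d=(11,-7) top-left  bias=+0
  edge (16, 2)→(4, 12): d=(-12,10) right/bottom  bias=-1
  edge (4, 12)→(5, 9): d=(1,-3) top-left  bias=+0
    (3,1)@(7, 3): e=[-52,78,0] → .  [on edge]
    (4,3)@(9, 7): e=[6,10,10] → X
    (5,3)@(11, 7): e=[20,-10,16] → .
    (2,4)@(5, 9): e=[0,26,0] → X  [on edge]
    (3,4)@(7, 9): e=[14,6,6] → X
    (4,4)@(9, 9): e=[28,-14,12] → .
    (2,5)@(5, 11): e=[22,2,2] → X
    (3,5)@(7, 11): e=[36,-18,8] → .
    (2,6)@(5, 13): e=[44,-22,4] → .
    (1,7)@(3, 15): e=[52,-26,0] → .  [on edge]
  covered (4 px):
    . . . . . . . .
    . . . . . . . .
    . . . . . . . .
    . . . . X . . .
    . . X X . . . .
    . . X . . . . .
    . . . . . . . .
    . . . . . . . .

Z-buffer (winner per pixel, '.' = empty):
  . . . . . . 2 .
  . 1 . . . 2 2 .
  . . 1 3 . . . .
  . . 0 . 4 . . .
  . . 4 4 . 3 . .
  . . 4 . . 3 . .
  . . . . . . . .
  . . . . . . . .

Result: -1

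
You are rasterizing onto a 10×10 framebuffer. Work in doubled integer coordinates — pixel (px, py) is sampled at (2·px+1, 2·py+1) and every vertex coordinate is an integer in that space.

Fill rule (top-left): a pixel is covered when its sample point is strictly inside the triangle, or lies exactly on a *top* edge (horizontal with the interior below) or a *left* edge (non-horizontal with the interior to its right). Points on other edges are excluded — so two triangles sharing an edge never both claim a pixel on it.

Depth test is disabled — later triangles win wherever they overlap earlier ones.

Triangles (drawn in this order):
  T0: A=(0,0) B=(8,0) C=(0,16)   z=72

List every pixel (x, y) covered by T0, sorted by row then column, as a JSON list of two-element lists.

T0:
  2·area = 128
  edge (0, 0)→(8, 0): d=(8,0) top-left  bias=+0
  edge (8, 0)→(0, 16): d=(-8,16) right/bottom  bias=-1
  edge (0, 16)→(0, 0): d=(0,-16) top-left  bias=+0
    (0,0)@(1, 1): e=[8,104,16] → #
    (1,0)@(3, 1): e=[8,72,48] → #
    (2,0)@(5, 1): e=[8,40,80] → #
    (3,0)@(7, 1): e=[8,8,112] → #
    (4,0)@(9, 1): e=[8,-24,144] → ·
    (0,1)@(1, 3): e=[24,88,16] → #
    (3,1)@(7, 3): e=[24,-8,112] → ·
    (0,2)@(1, 5): e=[40,72,16] → #
    (3,2)@(7, 5): e=[40,-24,112] → ·
    (0,3)@(1, 7): e=[56,56,16] → #
    (2,3)@(5, 7): e=[56,-8,80] → ·
    (0,4)@(1, 9): e=[72,40,16] → #
  covered (16 px):
    # # # # · · · · · ·
    # # # · · · · · · ·
    # # # · · · · · · ·
    # # · · · · · · · ·
    # # · · · · · · · ·
    # · · · · · · · · ·
    # · · · · · · · · ·
    · · · · · · · · · ·
    · · · · · · · · · ·
    · · · · · · · · · ·

Final: [[0,0],[1,0],[2,0],[3,0],[0,1],[1,1],[2,1],[0,2],[1,2],[2,2],[0,3],[1,3],[0,4],[1,4],[0,5],[0,6]]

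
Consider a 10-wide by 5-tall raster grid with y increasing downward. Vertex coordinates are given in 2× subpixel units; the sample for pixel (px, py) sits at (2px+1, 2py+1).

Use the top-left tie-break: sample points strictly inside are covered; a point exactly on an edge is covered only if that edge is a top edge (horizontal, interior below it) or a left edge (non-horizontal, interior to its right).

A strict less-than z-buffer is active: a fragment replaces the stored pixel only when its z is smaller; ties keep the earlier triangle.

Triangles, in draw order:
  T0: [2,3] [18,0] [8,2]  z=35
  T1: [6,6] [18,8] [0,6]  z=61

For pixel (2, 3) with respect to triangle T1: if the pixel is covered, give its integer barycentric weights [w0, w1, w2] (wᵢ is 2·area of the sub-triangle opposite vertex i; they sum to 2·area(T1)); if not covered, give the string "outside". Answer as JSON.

T0:
  2·area = 2
  edge (2, 3)→(18, 0): d=(16,-3) top-left  bias=+0
  edge (18, 0)→(8, 2): d=(-10,2) right/bottom  bias=-1
  edge (8, 2)→(2, 3): d=(-6,1) right/bottom  bias=-1
    (6,0)@(13, 1): e=[1,0,1] → ·  [on edge]
    (1,1)@(3, 3): e=[3,0,-1] → ·  [on edge]
  covered (0 px):
    · · · · · · · · · ·
    · · · · · · · · · ·
    · · · · · · · · · ·
    · · · · · · · · · ·
    · · · · · · · · · ·
T1:
  2·area = 12
  edge (6, 6)→(18, 8): d=(12,2) right/bottom  bias=-1
  edge (18, 8)→(0, 6): d=(-18,-2) top-left  bias=+0
  edge (0, 6)→(6, 6): d=(6,0) top-left  bias=+0
    (4,3)@(9, 7): e=[6,0,6] → #  [on edge]
    (5,3)@(11, 7): e=[2,4,6] → #
    (6,3)@(13, 7): e=[-2,8,6] → ·
    (4,4)@(9, 9): e=[30,-36,18] → ·
    (5,4)@(11, 9): e=[26,-32,18] → ·
  covered (2 px):
    · · · · · · · · · ·
    · · · · · · · · · ·
    · · · · · · · · · ·
    · · · · # # · · · ·
    · · · · · · · · · ·

Answer: "outside"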